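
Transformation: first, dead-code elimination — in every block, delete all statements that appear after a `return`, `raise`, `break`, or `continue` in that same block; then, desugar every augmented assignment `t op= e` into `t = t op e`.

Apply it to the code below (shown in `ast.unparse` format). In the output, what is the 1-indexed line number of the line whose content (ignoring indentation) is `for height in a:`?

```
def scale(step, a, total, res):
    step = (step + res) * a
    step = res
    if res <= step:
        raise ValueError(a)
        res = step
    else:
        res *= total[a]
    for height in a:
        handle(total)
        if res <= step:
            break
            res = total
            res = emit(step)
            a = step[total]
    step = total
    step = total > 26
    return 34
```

Transformed code:
def scale(step, a, total, res):
    step = (step + res) * a
    step = res
    if res <= step:
        raise ValueError(a)
    else:
        res = res * total[a]
    for height in a:
        handle(total)
        if res <= step:
            break
    step = total
    step = total > 26
    return 34

8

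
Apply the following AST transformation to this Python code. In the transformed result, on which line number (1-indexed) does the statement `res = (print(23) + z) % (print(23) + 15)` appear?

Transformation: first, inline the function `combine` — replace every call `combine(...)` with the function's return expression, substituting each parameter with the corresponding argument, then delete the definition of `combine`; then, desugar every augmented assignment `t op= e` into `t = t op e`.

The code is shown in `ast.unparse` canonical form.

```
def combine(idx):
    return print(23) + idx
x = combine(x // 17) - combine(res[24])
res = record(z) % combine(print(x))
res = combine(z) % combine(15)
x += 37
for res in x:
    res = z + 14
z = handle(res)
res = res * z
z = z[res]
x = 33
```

3

Transformed code:
x = print(23) + x // 17 - (print(23) + res[24])
res = record(z) % (print(23) + print(x))
res = (print(23) + z) % (print(23) + 15)
x = x + 37
for res in x:
    res = z + 14
z = handle(res)
res = res * z
z = z[res]
x = 33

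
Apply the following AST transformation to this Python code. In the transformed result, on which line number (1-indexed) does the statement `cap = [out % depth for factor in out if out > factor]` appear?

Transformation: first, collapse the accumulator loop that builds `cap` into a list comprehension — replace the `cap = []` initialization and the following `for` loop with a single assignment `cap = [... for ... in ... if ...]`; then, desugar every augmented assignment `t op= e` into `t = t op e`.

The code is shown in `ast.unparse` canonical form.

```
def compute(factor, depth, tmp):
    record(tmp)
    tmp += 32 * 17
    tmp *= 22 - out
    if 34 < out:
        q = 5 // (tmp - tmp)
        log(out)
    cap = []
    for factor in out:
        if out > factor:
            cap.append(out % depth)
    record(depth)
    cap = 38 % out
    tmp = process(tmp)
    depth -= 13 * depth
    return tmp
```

8

Transformed code:
def compute(factor, depth, tmp):
    record(tmp)
    tmp = tmp + 32 * 17
    tmp = tmp * (22 - out)
    if 34 < out:
        q = 5 // (tmp - tmp)
        log(out)
    cap = [out % depth for factor in out if out > factor]
    record(depth)
    cap = 38 % out
    tmp = process(tmp)
    depth = depth - 13 * depth
    return tmp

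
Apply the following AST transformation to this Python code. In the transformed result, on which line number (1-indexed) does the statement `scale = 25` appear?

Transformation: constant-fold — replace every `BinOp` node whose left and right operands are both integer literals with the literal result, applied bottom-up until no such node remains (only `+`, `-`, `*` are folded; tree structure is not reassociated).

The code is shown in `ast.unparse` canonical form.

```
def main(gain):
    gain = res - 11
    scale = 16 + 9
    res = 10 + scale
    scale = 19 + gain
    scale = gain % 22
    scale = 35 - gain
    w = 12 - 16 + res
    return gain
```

3

Transformed code:
def main(gain):
    gain = res - 11
    scale = 25
    res = 10 + scale
    scale = 19 + gain
    scale = gain % 22
    scale = 35 - gain
    w = -4 + res
    return gain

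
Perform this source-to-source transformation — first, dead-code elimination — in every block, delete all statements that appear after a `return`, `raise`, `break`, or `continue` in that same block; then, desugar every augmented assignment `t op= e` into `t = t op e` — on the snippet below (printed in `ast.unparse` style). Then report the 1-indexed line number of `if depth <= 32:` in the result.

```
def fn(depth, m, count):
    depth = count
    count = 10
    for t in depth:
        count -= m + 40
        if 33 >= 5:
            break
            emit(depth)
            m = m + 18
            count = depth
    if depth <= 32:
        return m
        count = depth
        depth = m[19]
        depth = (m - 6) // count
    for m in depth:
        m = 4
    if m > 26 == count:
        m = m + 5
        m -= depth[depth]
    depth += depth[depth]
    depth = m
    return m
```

Transformed code:
def fn(depth, m, count):
    depth = count
    count = 10
    for t in depth:
        count = count - (m + 40)
        if 33 >= 5:
            break
    if depth <= 32:
        return m
    for m in depth:
        m = 4
    if m > 26 == count:
        m = m + 5
        m = m - depth[depth]
    depth = depth + depth[depth]
    depth = m
    return m

8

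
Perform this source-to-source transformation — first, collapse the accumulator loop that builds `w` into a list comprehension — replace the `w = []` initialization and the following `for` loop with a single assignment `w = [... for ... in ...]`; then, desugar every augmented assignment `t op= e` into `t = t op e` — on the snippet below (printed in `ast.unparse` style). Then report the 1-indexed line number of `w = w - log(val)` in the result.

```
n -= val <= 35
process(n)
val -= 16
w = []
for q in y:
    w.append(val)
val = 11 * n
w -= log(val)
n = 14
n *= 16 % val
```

Transformed code:
n = n - (val <= 35)
process(n)
val = val - 16
w = [val for q in y]
val = 11 * n
w = w - log(val)
n = 14
n = n * (16 % val)

6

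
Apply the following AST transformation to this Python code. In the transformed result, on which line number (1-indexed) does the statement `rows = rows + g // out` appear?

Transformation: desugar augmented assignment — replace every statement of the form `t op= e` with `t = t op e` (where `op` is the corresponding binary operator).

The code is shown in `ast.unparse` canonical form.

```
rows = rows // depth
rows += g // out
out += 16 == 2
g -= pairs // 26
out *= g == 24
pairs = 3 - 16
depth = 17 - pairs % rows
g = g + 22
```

2

Transformed code:
rows = rows // depth
rows = rows + g // out
out = out + (16 == 2)
g = g - pairs // 26
out = out * (g == 24)
pairs = 3 - 16
depth = 17 - pairs % rows
g = g + 22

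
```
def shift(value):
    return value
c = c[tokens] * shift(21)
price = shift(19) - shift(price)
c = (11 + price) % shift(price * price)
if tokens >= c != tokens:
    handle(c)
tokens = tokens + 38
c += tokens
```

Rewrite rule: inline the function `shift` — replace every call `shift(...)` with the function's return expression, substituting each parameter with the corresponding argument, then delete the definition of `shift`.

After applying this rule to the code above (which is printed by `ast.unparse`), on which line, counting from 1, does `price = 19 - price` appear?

2

Transformed code:
c = c[tokens] * 21
price = 19 - price
c = (11 + price) % (price * price)
if tokens >= c != tokens:
    handle(c)
tokens = tokens + 38
c += tokens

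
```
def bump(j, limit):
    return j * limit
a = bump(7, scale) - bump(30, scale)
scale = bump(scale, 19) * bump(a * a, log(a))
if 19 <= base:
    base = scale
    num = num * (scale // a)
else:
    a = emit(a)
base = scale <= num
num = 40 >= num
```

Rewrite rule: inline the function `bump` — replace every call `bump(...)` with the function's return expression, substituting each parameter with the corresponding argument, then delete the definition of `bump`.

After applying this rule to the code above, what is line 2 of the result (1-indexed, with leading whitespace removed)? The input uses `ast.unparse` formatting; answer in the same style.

Transformed code:
a = 7 * scale - 30 * scale
scale = scale * 19 * (a * a * log(a))
if 19 <= base:
    base = scale
    num = num * (scale // a)
else:
    a = emit(a)
base = scale <= num
num = 40 >= num

scale = scale * 19 * (a * a * log(a))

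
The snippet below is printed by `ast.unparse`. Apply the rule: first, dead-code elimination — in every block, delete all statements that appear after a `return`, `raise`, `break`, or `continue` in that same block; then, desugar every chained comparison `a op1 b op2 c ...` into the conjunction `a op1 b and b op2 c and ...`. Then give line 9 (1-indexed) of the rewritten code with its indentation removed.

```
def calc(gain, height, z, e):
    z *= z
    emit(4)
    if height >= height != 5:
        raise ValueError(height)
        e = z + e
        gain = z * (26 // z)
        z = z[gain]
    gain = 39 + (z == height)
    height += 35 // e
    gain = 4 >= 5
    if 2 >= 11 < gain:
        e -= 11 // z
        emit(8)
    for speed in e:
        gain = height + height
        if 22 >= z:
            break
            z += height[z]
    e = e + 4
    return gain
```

Transformed code:
def calc(gain, height, z, e):
    z *= z
    emit(4)
    if height >= height and height != 5:
        raise ValueError(height)
    gain = 39 + (z == height)
    height += 35 // e
    gain = 4 >= 5
    if 2 >= 11 and 11 < gain:
        e -= 11 // z
        emit(8)
    for speed in e:
        gain = height + height
        if 22 >= z:
            break
    e = e + 4
    return gain

if 2 >= 11 and 11 < gain:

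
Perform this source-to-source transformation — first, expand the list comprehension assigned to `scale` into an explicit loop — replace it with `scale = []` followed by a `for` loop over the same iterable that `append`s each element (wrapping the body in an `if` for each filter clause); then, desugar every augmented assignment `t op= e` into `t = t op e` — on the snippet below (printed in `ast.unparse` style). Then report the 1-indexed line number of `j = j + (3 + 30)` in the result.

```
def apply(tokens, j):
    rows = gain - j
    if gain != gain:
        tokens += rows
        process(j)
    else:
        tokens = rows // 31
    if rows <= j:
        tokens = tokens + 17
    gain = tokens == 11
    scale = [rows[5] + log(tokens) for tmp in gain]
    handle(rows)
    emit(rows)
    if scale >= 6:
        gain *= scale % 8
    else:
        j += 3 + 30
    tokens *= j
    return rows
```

Transformed code:
def apply(tokens, j):
    rows = gain - j
    if gain != gain:
        tokens = tokens + rows
        process(j)
    else:
        tokens = rows // 31
    if rows <= j:
        tokens = tokens + 17
    gain = tokens == 11
    scale = []
    for tmp in gain:
        scale.append(rows[5] + log(tokens))
    handle(rows)
    emit(rows)
    if scale >= 6:
        gain = gain * (scale % 8)
    else:
        j = j + (3 + 30)
    tokens = tokens * j
    return rows

19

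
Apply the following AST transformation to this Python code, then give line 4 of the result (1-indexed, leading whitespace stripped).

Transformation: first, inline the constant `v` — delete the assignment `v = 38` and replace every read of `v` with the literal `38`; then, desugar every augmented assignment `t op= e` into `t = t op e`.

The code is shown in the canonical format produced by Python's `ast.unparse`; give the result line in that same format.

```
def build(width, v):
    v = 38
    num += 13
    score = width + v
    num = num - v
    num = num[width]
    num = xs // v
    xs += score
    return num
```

Transformed code:
def build(width, v):
    num = num + 13
    score = width + 38
    num = num - 38
    num = num[width]
    num = xs // 38
    xs = xs + score
    return num

num = num - 38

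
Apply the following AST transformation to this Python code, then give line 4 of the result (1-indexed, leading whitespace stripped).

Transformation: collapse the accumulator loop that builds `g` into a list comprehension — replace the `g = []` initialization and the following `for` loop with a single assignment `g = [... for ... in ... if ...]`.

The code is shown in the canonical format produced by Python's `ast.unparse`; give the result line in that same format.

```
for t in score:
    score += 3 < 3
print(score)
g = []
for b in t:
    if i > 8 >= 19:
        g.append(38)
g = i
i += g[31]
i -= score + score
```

g = [38 for b in t if i > 8 >= 19]

Transformed code:
for t in score:
    score += 3 < 3
print(score)
g = [38 for b in t if i > 8 >= 19]
g = i
i += g[31]
i -= score + score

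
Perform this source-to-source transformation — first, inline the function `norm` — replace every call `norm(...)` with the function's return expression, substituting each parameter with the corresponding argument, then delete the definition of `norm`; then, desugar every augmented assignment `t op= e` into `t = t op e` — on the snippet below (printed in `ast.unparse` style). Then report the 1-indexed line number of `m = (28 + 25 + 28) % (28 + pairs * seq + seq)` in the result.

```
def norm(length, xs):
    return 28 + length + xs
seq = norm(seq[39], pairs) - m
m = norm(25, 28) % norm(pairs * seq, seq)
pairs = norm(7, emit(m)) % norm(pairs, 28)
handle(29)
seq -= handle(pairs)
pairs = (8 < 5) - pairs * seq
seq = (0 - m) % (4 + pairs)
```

Transformed code:
seq = 28 + seq[39] + pairs - m
m = (28 + 25 + 28) % (28 + pairs * seq + seq)
pairs = (28 + 7 + emit(m)) % (28 + pairs + 28)
handle(29)
seq = seq - handle(pairs)
pairs = (8 < 5) - pairs * seq
seq = (0 - m) % (4 + pairs)

2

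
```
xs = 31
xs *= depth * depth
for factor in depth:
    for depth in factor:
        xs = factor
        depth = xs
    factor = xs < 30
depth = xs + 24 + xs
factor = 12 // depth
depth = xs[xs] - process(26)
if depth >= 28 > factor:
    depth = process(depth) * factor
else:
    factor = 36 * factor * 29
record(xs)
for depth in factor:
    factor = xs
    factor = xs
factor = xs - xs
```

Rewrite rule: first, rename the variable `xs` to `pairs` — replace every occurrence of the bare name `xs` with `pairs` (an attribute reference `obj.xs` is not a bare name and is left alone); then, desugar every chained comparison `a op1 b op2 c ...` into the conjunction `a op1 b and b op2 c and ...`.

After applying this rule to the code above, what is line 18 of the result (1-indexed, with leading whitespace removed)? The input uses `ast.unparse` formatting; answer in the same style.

factor = pairs

Transformed code:
pairs = 31
pairs *= depth * depth
for factor in depth:
    for depth in factor:
        pairs = factor
        depth = pairs
    factor = pairs < 30
depth = pairs + 24 + pairs
factor = 12 // depth
depth = pairs[pairs] - process(26)
if depth >= 28 and 28 > factor:
    depth = process(depth) * factor
else:
    factor = 36 * factor * 29
record(pairs)
for depth in factor:
    factor = pairs
    factor = pairs
factor = pairs - pairs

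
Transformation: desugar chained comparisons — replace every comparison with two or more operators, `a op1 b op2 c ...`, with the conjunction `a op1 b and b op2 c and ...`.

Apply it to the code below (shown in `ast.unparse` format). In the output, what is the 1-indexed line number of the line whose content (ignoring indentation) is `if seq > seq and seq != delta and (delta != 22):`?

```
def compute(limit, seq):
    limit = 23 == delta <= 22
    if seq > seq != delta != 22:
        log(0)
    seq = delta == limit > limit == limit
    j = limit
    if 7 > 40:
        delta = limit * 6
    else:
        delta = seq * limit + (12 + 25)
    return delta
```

Transformed code:
def compute(limit, seq):
    limit = 23 == delta and delta <= 22
    if seq > seq and seq != delta and (delta != 22):
        log(0)
    seq = delta == limit and limit > limit and (limit == limit)
    j = limit
    if 7 > 40:
        delta = limit * 6
    else:
        delta = seq * limit + (12 + 25)
    return delta

3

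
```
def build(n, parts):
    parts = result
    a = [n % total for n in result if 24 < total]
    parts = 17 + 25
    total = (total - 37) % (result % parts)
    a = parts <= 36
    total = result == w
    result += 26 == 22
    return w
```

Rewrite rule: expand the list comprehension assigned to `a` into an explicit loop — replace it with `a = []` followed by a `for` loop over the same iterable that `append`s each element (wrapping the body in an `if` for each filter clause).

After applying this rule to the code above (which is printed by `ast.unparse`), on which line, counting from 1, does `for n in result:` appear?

Transformed code:
def build(n, parts):
    parts = result
    a = []
    for n in result:
        if 24 < total:
            a.append(n % total)
    parts = 17 + 25
    total = (total - 37) % (result % parts)
    a = parts <= 36
    total = result == w
    result += 26 == 22
    return w

4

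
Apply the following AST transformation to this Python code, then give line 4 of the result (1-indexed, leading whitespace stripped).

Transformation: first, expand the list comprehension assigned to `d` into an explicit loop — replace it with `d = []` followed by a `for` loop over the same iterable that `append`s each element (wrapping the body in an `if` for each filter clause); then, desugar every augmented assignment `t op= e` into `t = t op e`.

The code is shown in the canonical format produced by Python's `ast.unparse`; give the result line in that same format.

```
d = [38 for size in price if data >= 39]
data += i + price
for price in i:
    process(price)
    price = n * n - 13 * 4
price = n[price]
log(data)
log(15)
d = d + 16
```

Transformed code:
d = []
for size in price:
    if data >= 39:
        d.append(38)
data = data + (i + price)
for price in i:
    process(price)
    price = n * n - 13 * 4
price = n[price]
log(data)
log(15)
d = d + 16

d.append(38)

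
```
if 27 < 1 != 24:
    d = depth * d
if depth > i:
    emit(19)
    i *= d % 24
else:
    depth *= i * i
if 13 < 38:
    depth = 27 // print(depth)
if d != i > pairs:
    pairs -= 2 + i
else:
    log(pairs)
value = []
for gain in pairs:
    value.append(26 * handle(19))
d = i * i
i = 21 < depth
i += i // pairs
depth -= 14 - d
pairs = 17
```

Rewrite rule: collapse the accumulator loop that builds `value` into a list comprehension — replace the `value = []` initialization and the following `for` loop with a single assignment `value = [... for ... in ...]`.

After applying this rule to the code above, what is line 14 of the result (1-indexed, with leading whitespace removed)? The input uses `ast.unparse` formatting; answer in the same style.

Transformed code:
if 27 < 1 != 24:
    d = depth * d
if depth > i:
    emit(19)
    i *= d % 24
else:
    depth *= i * i
if 13 < 38:
    depth = 27 // print(depth)
if d != i > pairs:
    pairs -= 2 + i
else:
    log(pairs)
value = [26 * handle(19) for gain in pairs]
d = i * i
i = 21 < depth
i += i // pairs
depth -= 14 - d
pairs = 17

value = [26 * handle(19) for gain in pairs]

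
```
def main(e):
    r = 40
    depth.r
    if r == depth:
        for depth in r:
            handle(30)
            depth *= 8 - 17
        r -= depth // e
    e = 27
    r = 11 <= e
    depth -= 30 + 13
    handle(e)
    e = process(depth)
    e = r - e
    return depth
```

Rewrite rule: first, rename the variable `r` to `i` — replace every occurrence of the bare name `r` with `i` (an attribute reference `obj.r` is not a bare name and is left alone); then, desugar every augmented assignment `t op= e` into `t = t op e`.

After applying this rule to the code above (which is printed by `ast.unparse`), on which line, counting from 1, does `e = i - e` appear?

Transformed code:
def main(e):
    i = 40
    depth.r
    if i == depth:
        for depth in i:
            handle(30)
            depth = depth * (8 - 17)
        i = i - depth // e
    e = 27
    i = 11 <= e
    depth = depth - (30 + 13)
    handle(e)
    e = process(depth)
    e = i - e
    return depth

14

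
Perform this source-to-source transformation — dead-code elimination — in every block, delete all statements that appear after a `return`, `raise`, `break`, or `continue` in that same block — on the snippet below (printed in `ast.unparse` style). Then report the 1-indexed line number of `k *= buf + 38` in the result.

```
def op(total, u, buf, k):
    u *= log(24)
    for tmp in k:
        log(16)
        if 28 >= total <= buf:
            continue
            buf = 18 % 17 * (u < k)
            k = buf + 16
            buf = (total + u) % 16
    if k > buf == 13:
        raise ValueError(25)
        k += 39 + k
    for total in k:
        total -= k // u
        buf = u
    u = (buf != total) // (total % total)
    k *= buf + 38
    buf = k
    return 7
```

Transformed code:
def op(total, u, buf, k):
    u *= log(24)
    for tmp in k:
        log(16)
        if 28 >= total <= buf:
            continue
    if k > buf == 13:
        raise ValueError(25)
    for total in k:
        total -= k // u
        buf = u
    u = (buf != total) // (total % total)
    k *= buf + 38
    buf = k
    return 7

13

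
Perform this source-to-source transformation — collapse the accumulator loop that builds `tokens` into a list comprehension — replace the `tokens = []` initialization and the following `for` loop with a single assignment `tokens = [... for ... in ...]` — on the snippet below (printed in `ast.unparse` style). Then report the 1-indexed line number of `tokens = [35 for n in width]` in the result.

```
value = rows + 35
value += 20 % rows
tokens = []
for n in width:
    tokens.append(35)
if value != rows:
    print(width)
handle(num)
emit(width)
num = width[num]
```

Transformed code:
value = rows + 35
value += 20 % rows
tokens = [35 for n in width]
if value != rows:
    print(width)
handle(num)
emit(width)
num = width[num]

3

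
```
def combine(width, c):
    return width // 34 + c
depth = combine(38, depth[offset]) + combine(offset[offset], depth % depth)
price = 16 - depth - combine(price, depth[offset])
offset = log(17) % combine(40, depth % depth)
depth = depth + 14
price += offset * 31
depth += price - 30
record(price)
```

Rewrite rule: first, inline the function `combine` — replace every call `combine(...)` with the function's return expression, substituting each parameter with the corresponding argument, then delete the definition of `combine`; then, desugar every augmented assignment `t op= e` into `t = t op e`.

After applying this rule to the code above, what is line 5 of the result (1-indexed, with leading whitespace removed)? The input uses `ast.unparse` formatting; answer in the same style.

price = price + offset * 31

Transformed code:
depth = 38 // 34 + depth[offset] + (offset[offset] // 34 + depth % depth)
price = 16 - depth - (price // 34 + depth[offset])
offset = log(17) % (40 // 34 + depth % depth)
depth = depth + 14
price = price + offset * 31
depth = depth + (price - 30)
record(price)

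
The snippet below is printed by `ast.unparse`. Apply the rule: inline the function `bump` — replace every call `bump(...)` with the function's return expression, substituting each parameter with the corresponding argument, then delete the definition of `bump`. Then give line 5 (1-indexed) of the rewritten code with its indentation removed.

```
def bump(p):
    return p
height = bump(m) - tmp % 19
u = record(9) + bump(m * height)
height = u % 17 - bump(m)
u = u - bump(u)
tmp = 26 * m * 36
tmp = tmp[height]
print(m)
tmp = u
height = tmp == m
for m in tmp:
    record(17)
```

Transformed code:
height = m - tmp % 19
u = record(9) + m * height
height = u % 17 - m
u = u - u
tmp = 26 * m * 36
tmp = tmp[height]
print(m)
tmp = u
height = tmp == m
for m in tmp:
    record(17)

tmp = 26 * m * 36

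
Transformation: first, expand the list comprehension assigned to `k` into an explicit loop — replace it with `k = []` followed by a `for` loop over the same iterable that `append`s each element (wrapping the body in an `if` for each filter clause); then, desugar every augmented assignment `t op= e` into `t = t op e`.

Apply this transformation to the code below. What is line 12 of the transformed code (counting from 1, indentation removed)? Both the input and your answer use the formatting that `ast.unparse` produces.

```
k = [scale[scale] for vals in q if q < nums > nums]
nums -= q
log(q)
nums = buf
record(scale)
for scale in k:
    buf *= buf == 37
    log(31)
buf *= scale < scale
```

Transformed code:
k = []
for vals in q:
    if q < nums > nums:
        k.append(scale[scale])
nums = nums - q
log(q)
nums = buf
record(scale)
for scale in k:
    buf = buf * (buf == 37)
    log(31)
buf = buf * (scale < scale)

buf = buf * (scale < scale)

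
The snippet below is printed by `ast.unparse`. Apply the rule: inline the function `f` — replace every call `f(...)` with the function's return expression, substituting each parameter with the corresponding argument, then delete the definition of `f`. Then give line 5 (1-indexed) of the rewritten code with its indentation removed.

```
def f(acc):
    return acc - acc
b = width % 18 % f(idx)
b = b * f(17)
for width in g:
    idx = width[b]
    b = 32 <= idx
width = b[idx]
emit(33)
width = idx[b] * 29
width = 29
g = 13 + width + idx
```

Transformed code:
b = width % 18 % (idx - idx)
b = b * (17 - 17)
for width in g:
    idx = width[b]
    b = 32 <= idx
width = b[idx]
emit(33)
width = idx[b] * 29
width = 29
g = 13 + width + idx

b = 32 <= idx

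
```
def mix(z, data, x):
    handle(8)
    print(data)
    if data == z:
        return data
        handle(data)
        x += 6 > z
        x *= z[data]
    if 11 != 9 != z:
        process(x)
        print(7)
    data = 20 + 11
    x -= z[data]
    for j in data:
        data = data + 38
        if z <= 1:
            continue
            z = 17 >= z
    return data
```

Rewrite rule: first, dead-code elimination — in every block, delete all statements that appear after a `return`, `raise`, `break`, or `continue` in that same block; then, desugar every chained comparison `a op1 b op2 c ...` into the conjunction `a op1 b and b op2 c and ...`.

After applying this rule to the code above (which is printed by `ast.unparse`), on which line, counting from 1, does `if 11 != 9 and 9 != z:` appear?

Transformed code:
def mix(z, data, x):
    handle(8)
    print(data)
    if data == z:
        return data
    if 11 != 9 and 9 != z:
        process(x)
        print(7)
    data = 20 + 11
    x -= z[data]
    for j in data:
        data = data + 38
        if z <= 1:
            continue
    return data

6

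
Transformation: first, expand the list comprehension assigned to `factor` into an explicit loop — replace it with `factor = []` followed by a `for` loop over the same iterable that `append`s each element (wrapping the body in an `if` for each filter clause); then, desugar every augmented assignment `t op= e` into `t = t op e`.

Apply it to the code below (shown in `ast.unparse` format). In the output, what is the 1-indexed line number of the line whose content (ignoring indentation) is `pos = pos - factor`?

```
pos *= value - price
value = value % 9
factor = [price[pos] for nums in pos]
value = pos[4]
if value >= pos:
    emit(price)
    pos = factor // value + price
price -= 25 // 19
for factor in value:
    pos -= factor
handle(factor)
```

Transformed code:
pos = pos * (value - price)
value = value % 9
factor = []
for nums in pos:
    factor.append(price[pos])
value = pos[4]
if value >= pos:
    emit(price)
    pos = factor // value + price
price = price - 25 // 19
for factor in value:
    pos = pos - factor
handle(factor)

12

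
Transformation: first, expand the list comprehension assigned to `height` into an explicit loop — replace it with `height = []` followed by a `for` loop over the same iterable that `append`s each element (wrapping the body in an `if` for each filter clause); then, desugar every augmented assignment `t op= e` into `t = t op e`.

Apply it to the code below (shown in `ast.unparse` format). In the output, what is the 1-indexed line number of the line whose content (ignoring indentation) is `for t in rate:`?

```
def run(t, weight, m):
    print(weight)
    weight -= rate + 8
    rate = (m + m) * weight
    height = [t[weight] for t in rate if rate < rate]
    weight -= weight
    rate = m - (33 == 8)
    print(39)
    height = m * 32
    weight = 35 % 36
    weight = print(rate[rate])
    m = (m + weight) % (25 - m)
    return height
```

6

Transformed code:
def run(t, weight, m):
    print(weight)
    weight = weight - (rate + 8)
    rate = (m + m) * weight
    height = []
    for t in rate:
        if rate < rate:
            height.append(t[weight])
    weight = weight - weight
    rate = m - (33 == 8)
    print(39)
    height = m * 32
    weight = 35 % 36
    weight = print(rate[rate])
    m = (m + weight) % (25 - m)
    return height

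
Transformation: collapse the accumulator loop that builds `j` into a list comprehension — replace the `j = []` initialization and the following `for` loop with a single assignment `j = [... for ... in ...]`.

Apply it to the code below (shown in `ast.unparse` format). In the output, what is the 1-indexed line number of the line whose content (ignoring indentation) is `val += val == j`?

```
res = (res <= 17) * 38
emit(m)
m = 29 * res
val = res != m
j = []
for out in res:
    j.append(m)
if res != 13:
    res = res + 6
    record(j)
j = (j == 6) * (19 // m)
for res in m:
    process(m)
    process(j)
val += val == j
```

13

Transformed code:
res = (res <= 17) * 38
emit(m)
m = 29 * res
val = res != m
j = [m for out in res]
if res != 13:
    res = res + 6
    record(j)
j = (j == 6) * (19 // m)
for res in m:
    process(m)
    process(j)
val += val == j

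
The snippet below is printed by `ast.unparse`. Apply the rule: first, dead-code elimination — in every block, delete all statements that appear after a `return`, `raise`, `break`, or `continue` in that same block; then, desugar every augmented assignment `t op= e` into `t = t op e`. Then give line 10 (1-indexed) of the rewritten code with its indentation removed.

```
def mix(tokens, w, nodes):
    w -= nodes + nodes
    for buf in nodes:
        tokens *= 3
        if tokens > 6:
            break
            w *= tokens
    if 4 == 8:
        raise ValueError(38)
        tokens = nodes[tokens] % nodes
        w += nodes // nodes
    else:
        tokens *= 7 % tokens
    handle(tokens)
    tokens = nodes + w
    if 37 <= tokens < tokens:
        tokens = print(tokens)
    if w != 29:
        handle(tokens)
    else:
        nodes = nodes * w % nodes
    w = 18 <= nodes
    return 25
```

tokens = tokens * (7 % tokens)

Transformed code:
def mix(tokens, w, nodes):
    w = w - (nodes + nodes)
    for buf in nodes:
        tokens = tokens * 3
        if tokens > 6:
            break
    if 4 == 8:
        raise ValueError(38)
    else:
        tokens = tokens * (7 % tokens)
    handle(tokens)
    tokens = nodes + w
    if 37 <= tokens < tokens:
        tokens = print(tokens)
    if w != 29:
        handle(tokens)
    else:
        nodes = nodes * w % nodes
    w = 18 <= nodes
    return 25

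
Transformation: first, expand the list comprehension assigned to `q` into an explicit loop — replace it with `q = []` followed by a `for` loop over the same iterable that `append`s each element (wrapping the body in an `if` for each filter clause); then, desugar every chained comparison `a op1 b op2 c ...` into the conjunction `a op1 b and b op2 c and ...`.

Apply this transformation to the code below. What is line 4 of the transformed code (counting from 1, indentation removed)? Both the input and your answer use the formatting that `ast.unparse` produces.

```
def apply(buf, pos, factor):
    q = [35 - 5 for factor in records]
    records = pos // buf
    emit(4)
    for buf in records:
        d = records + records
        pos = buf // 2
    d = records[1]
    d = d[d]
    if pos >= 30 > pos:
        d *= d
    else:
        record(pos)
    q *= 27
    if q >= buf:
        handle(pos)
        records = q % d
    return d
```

q.append(35 - 5)

Transformed code:
def apply(buf, pos, factor):
    q = []
    for factor in records:
        q.append(35 - 5)
    records = pos // buf
    emit(4)
    for buf in records:
        d = records + records
        pos = buf // 2
    d = records[1]
    d = d[d]
    if pos >= 30 and 30 > pos:
        d *= d
    else:
        record(pos)
    q *= 27
    if q >= buf:
        handle(pos)
        records = q % d
    return d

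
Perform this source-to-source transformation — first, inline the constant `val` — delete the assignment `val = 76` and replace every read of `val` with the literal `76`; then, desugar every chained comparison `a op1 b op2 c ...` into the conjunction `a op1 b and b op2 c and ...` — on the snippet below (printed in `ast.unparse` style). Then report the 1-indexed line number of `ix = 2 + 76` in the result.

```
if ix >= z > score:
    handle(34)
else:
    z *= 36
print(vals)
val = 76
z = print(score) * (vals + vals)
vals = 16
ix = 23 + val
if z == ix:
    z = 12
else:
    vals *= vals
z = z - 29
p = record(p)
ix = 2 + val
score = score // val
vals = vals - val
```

Transformed code:
if ix >= z and z > score:
    handle(34)
else:
    z *= 36
print(vals)
z = print(score) * (vals + vals)
vals = 16
ix = 23 + 76
if z == ix:
    z = 12
else:
    vals *= vals
z = z - 29
p = record(p)
ix = 2 + 76
score = score // 76
vals = vals - 76

15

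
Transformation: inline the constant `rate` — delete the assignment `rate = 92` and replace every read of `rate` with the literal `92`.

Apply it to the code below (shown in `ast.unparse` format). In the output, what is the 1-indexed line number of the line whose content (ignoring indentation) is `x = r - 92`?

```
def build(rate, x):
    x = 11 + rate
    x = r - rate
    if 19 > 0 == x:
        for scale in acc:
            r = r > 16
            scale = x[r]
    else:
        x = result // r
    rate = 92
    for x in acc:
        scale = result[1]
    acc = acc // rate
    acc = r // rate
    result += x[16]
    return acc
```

3

Transformed code:
def build(rate, x):
    x = 11 + 92
    x = r - 92
    if 19 > 0 == x:
        for scale in acc:
            r = r > 16
            scale = x[r]
    else:
        x = result // r
    for x in acc:
        scale = result[1]
    acc = acc // 92
    acc = r // 92
    result += x[16]
    return acc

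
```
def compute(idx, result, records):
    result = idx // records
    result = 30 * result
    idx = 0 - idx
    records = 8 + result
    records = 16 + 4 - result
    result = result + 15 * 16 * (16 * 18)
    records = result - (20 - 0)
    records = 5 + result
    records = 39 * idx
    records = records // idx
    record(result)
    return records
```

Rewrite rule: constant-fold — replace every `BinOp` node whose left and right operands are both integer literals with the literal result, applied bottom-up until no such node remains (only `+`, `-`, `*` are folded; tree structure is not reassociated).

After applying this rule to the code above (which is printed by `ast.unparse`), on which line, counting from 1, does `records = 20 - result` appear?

Transformed code:
def compute(idx, result, records):
    result = idx // records
    result = 30 * result
    idx = 0 - idx
    records = 8 + result
    records = 20 - result
    result = result + 69120
    records = result - 20
    records = 5 + result
    records = 39 * idx
    records = records // idx
    record(result)
    return records

6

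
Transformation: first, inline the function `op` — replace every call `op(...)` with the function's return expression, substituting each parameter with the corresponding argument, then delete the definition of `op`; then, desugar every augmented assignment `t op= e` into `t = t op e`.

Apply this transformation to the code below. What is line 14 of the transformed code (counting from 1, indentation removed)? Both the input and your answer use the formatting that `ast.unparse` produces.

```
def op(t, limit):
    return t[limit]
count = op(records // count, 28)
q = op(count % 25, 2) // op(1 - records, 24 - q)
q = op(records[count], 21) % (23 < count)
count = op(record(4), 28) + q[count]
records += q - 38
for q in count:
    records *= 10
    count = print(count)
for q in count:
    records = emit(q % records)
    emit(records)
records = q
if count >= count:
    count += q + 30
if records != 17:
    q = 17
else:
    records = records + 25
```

count = count + (q + 30)

Transformed code:
count = (records // count)[28]
q = (count % 25)[2] // (1 - records)[24 - q]
q = records[count][21] % (23 < count)
count = record(4)[28] + q[count]
records = records + (q - 38)
for q in count:
    records = records * 10
    count = print(count)
for q in count:
    records = emit(q % records)
    emit(records)
records = q
if count >= count:
    count = count + (q + 30)
if records != 17:
    q = 17
else:
    records = records + 25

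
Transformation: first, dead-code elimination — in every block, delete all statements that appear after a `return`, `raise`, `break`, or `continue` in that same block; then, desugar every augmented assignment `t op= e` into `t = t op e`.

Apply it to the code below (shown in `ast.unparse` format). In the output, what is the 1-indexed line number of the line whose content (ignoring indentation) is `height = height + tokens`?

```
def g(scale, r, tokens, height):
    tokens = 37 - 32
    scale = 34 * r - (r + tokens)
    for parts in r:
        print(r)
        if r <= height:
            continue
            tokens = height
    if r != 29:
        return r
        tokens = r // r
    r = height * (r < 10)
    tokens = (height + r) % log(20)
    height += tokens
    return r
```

12

Transformed code:
def g(scale, r, tokens, height):
    tokens = 37 - 32
    scale = 34 * r - (r + tokens)
    for parts in r:
        print(r)
        if r <= height:
            continue
    if r != 29:
        return r
    r = height * (r < 10)
    tokens = (height + r) % log(20)
    height = height + tokens
    return r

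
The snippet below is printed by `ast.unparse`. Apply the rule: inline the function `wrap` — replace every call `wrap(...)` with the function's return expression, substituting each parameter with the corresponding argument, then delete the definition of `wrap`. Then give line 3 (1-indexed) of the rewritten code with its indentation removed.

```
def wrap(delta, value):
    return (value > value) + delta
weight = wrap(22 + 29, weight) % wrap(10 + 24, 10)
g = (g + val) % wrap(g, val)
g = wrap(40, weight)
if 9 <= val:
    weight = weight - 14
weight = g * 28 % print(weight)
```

Transformed code:
weight = ((weight > weight) + (22 + 29)) % ((10 > 10) + (10 + 24))
g = (g + val) % ((val > val) + g)
g = (weight > weight) + 40
if 9 <= val:
    weight = weight - 14
weight = g * 28 % print(weight)

g = (weight > weight) + 40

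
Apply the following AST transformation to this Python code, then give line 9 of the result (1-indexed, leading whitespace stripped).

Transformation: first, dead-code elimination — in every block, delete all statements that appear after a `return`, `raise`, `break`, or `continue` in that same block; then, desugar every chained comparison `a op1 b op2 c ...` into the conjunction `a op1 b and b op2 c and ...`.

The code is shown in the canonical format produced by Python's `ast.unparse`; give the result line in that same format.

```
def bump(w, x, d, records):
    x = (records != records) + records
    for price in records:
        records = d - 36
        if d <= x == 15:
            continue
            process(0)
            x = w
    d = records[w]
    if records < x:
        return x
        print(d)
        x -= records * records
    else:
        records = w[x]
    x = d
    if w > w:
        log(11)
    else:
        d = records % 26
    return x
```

return x

Transformed code:
def bump(w, x, d, records):
    x = (records != records) + records
    for price in records:
        records = d - 36
        if d <= x and x == 15:
            continue
    d = records[w]
    if records < x:
        return x
    else:
        records = w[x]
    x = d
    if w > w:
        log(11)
    else:
        d = records % 26
    return x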